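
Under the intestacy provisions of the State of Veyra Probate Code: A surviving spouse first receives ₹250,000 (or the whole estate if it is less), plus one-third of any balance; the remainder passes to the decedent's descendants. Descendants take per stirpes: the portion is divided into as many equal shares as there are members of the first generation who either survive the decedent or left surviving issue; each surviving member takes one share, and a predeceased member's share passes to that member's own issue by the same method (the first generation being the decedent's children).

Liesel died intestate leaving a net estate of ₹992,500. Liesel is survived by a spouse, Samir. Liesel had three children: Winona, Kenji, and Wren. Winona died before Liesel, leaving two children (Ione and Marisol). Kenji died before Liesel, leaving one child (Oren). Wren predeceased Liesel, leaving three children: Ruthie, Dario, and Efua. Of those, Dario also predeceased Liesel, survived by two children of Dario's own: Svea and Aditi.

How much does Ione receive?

Ione receives ₹82,500.

Samir first takes ₹250,000, leaving a balance of ₹742,500. Samir then takes one-third of the balance (₹247,500), for a total of ₹497,500. The remaining ₹495,000 passes to the descendants.
The descendants' portion (₹495,000) is divided into 3 shares of ₹165,000: Winona's ₹165,000 share passes to Winona's issue; Kenji's ₹165,000 share passes to Kenji's issue; Wren's ₹165,000 share passes to Wren's issue.
Winona's share (₹165,000) is divided into 2 shares of ₹82,500: Ione and Marisol each take ₹82,500.
Kenji's share (₹165,000) passes entirely to Oren.
Wren's share (₹165,000) is divided into 3 shares of ₹55,000: Ruthie and Efua each take ₹55,000; Dario's ₹55,000 share passes to Dario's issue.
Dario's share (₹55,000) is divided into 2 shares of ₹27,500: Svea and Aditi each take ₹27,500.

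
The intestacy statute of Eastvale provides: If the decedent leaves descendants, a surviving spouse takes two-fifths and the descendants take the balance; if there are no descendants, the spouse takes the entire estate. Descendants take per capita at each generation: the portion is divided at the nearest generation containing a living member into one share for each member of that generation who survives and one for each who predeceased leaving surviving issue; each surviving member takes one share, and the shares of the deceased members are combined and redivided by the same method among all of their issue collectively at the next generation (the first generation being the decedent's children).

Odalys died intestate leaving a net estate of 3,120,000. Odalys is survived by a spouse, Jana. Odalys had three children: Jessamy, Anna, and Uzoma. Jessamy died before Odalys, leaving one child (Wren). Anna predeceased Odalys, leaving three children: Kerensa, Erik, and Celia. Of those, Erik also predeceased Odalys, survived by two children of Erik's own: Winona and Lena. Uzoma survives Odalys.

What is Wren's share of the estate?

Jana takes two-fifths of 3,120,000 = 1,248,000. The remaining 1,872,000 passes to the descendants.
The descendants' portion (1,872,000) is divided at the children's generation into 3 shares of 624,000. Uzoma takes 624,000. The 2 shares of the deceased (Jessamy and Anna) are combined into a pool of 1,248,000.
That pool (1,248,000) is divided at the grandchildren's generation into 4 shares of 312,000. Wren, Kerensa, and Celia each take 312,000. The remaining share for the deceased Erik (312,000) is carried to the next generation.
That pool (312,000) is divided at the great-grandchildren's generation equally among Winona and Lena: 156,000 each.

Wren receives 312,000.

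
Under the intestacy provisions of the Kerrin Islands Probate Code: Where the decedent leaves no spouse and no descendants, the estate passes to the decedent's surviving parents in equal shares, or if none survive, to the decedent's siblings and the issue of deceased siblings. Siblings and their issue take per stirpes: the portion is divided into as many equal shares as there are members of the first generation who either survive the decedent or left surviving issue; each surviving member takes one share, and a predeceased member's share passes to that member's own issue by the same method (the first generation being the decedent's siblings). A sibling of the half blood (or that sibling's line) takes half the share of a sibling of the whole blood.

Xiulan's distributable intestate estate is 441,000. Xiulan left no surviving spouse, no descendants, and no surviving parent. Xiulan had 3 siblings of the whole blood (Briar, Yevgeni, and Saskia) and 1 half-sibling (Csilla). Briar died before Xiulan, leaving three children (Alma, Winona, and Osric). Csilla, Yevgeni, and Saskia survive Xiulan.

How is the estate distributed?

Csilla: 63,000; Alma: 42,000; Winona: 42,000; Osric: 42,000; Yevgeni: 126,000; Saskia: 126,000

The entire 441,000 passes to the siblings and their issue.
Counting each half-blood sibling's line as half a unit, there are 7/2 units in 441,000, so one unit is 126,000. Whole-blood lines (Briar, Yevgeni, and Saskia) take 126,000 each; half-blood lines (Csilla) take 63,000 each.
Briar's share (126,000) is divided into 3 shares of 42,000: Alma, Winona, and Osric each take 42,000.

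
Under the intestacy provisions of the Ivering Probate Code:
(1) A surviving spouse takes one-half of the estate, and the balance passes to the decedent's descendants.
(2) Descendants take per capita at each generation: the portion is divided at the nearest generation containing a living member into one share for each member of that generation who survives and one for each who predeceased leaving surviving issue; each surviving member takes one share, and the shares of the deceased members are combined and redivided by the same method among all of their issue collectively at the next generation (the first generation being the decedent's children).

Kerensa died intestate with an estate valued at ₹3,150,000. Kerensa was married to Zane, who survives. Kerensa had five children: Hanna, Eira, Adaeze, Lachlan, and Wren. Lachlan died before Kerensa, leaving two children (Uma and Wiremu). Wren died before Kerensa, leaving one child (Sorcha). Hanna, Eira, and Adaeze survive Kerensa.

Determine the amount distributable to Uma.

Uma receives ₹210,000.

Zane takes one-half of ₹3,150,000 = ₹1,575,000. The remaining ₹1,575,000 passes to the descendants.
The descendants' portion (₹1,575,000) is divided at the children's generation into 5 shares of ₹315,000. Hanna, Eira, and Adaeze each take ₹315,000. The 2 shares of the deceased (Lachlan and Wren) are combined into a pool of ₹630,000.
That pool (₹630,000) is divided at the grandchildren's generation equally among Uma, Wiremu, and Sorcha: ₹210,000 each.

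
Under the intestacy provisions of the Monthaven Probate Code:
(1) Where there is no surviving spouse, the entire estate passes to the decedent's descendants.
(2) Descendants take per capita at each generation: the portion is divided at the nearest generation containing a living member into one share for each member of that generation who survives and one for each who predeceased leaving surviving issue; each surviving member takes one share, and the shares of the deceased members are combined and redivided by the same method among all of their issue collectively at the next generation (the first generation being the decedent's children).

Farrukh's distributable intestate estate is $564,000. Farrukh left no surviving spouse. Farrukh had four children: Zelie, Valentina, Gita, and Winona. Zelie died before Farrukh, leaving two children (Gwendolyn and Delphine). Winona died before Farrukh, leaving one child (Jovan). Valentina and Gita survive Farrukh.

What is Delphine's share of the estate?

Delphine receives $94,000.

The entire $564,000 passes to the descendants.
That amount ($564,000) is divided at the children's generation into 4 shares of $141,000. Valentina and Gita each take $141,000. The 2 shares of the deceased (Zelie and Winona) are combined into a pool of $282,000.
That pool ($282,000) is divided at the grandchildren's generation equally among Gwendolyn, Delphine, and Jovan: $94,000 each.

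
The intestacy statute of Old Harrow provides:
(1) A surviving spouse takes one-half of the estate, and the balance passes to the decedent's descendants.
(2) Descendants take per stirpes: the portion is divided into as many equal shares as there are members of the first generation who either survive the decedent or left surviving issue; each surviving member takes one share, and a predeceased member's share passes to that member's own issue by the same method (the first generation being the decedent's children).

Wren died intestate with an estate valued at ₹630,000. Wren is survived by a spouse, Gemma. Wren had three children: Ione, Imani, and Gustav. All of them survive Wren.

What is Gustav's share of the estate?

Gustav receives ₹105,000.

Gemma takes one-half of ₹630,000 = ₹315,000. The remaining ₹315,000 passes to the descendants.
The descendants' portion (₹315,000) is divided into 3 shares of ₹105,000: Ione, Imani, and Gustav each take ₹105,000.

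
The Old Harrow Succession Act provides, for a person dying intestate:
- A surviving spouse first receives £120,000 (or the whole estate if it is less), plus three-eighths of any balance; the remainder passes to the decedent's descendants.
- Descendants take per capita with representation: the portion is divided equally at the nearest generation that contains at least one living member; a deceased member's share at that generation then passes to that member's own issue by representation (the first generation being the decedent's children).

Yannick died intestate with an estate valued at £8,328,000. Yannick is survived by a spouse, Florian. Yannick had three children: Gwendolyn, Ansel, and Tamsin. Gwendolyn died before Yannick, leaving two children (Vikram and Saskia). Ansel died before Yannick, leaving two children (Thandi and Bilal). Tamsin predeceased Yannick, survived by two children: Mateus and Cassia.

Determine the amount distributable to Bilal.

Florian first takes £120,000, leaving a balance of £8,208,000. Florian then takes three-eighths of the balance (£3,078,000), for a total of £3,198,000. The remaining £5,130,000 passes to the descendants.
No child survives, so the initial division is made at the grandchildren's generation.
The descendants' portion (£5,130,000) is divided into 6 shares of £855,000: Vikram, Saskia, Thandi, Bilal, Mateus, and Cassia each take £855,000.

Bilal receives £855,000.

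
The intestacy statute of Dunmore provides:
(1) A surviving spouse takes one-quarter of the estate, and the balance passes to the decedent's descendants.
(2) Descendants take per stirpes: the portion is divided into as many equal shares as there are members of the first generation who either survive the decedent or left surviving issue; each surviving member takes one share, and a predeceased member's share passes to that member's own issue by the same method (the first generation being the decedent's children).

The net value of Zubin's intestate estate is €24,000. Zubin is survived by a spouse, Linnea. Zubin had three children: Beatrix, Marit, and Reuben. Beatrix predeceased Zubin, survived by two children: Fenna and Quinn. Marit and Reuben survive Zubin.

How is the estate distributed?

Linnea: €6,000; Fenna: €3,000; Quinn: €3,000; Marit: €6,000; Reuben: €6,000

Linnea takes one-quarter of €24,000 = €6,000. The remaining €18,000 passes to the descendants.
The descendants' portion (€18,000) is divided into 3 shares of €6,000: Marit and Reuben each take €6,000; Beatrix's €6,000 share passes to Beatrix's issue.
Beatrix's share (€6,000) is divided into 2 shares of €3,000: Fenna and Quinn each take €3,000.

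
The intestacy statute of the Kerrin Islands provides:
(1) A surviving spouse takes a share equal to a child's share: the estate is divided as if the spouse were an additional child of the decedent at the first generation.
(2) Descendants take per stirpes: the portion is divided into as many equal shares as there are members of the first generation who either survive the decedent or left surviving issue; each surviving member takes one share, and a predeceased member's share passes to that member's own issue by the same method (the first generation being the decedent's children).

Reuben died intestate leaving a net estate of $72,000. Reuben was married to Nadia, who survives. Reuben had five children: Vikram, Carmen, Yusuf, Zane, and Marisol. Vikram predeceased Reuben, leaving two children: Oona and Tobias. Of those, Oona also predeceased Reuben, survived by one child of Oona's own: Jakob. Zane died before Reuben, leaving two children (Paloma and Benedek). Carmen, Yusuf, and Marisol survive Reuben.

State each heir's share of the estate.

The spouse counts as an additional share at the children's level, so there are 6 primary shares of $12,000. Nadia takes one such share ($12,000).
The children's combined portion ($60,000) is divided into 5 shares of $12,000: Carmen, Yusuf, and Marisol each take $12,000; Vikram's $12,000 share passes to Vikram's issue; Zane's $12,000 share passes to Zane's issue.
Vikram's share ($12,000) is divided into 2 shares of $6,000: Tobias takes $6,000; Oona's $6,000 share passes to Oona's issue.
Oona's share ($6,000) passes entirely to Jakob.
Zane's share ($12,000) is divided into 2 shares of $6,000: Paloma and Benedek each take $6,000.

Nadia: $12,000; Jakob: $6,000; Tobias: $6,000; Carmen: $12,000; Yusuf: $12,000; Paloma: $6,000; Benedek: $6,000; Marisol: $12,000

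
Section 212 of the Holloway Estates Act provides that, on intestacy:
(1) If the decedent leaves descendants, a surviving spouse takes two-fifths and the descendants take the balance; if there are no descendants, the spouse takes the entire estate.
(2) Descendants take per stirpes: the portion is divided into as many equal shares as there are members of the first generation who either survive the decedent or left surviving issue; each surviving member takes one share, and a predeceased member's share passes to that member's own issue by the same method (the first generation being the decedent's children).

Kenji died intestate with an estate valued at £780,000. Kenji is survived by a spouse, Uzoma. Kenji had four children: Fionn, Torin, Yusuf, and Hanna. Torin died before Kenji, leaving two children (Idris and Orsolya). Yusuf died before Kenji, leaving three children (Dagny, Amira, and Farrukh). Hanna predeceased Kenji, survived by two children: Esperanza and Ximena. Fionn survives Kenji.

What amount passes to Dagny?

Dagny receives £39,000.

Uzoma takes two-fifths of £780,000 = £312,000. The remaining £468,000 passes to the descendants.
The descendants' portion (£468,000) is divided into 4 shares of £117,000: Fionn takes £117,000; Torin's £117,000 share passes to Torin's issue; Yusuf's £117,000 share passes to Yusuf's issue; Hanna's £117,000 share passes to Hanna's issue.
Torin's share (£117,000) is divided into 2 shares of £58,500: Idris and Orsolya each take £58,500.
Yusuf's share (£117,000) is divided into 3 shares of £39,000: Dagny, Amira, and Farrukh each take £39,000.
Hanna's share (£117,000) is divided into 2 shares of £58,500: Esperanza and Ximena each take £58,500.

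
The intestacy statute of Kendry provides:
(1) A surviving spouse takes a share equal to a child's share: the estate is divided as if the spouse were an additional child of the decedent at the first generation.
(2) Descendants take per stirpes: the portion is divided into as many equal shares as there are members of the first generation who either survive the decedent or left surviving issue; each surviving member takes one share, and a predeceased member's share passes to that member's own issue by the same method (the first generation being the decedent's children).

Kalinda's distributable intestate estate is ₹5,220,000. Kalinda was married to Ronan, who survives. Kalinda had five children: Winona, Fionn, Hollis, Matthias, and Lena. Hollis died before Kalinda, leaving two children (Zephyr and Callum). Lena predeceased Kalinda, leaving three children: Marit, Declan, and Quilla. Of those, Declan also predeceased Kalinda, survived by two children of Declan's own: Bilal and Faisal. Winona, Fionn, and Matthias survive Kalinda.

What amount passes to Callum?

Callum receives ₹435,000.

The spouse counts as an additional share at the children's level, so there are 6 primary shares of ₹870,000. Ronan takes one such share (₹870,000).
The children's combined portion (₹4,350,000) is divided into 5 shares of ₹870,000: Winona, Fionn, and Matthias each take ₹870,000; Hollis's ₹870,000 share passes to Hollis's issue; Lena's ₹870,000 share passes to Lena's issue.
Hollis's share (₹870,000) is divided into 2 shares of ₹435,000: Zephyr and Callum each take ₹435,000.
Lena's share (₹870,000) is divided into 3 shares of ₹290,000: Marit and Quilla each take ₹290,000; Declan's ₹290,000 share passes to Declan's issue.
Declan's share (₹290,000) is divided into 2 shares of ₹145,000: Bilal and Faisal each take ₹145,000.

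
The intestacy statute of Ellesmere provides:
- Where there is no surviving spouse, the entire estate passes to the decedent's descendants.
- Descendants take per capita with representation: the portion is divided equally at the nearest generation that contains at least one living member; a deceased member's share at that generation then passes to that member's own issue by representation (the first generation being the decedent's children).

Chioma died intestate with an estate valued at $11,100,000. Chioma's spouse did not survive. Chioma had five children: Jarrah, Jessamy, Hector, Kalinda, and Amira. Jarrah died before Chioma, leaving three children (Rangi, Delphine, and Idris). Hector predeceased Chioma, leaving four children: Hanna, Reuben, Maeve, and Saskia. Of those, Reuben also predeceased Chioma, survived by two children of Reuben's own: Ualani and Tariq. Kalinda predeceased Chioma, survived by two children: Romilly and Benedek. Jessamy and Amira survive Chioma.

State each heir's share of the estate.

Rangi: $740,000; Delphine: $740,000; Idris: $740,000; Jessamy: $2,220,000; Hanna: $555,000; Ualani: $277,500; Tariq: $277,500; Maeve: $555,000; Saskia: $555,000; Romilly: $1,110,000; Benedek: $1,110,000; Amira: $2,220,000

The entire $11,100,000 passes to the descendants.
That amount ($11,100,000) is divided into 5 shares of $2,220,000: Jessamy and Amira each take $2,220,000; Jarrah's $2,220,000 share passes to Jarrah's issue; Hector's $2,220,000 share passes to Hector's issue; Kalinda's $2,220,000 share passes to Kalinda's issue.
Jarrah's share ($2,220,000) is divided into 3 shares of $740,000: Rangi, Delphine, and Idris each take $740,000.
Hector's share ($2,220,000) is divided into 4 shares of $555,000: Hanna, Maeve, and Saskia each take $555,000; Reuben's $555,000 share passes to Reuben's issue.
Reuben's share ($555,000) is divided into 2 shares of $277,500: Ualani and Tariq each take $277,500.
Kalinda's share ($2,220,000) is divided into 2 shares of $1,110,000: Romilly and Benedek each take $1,110,000.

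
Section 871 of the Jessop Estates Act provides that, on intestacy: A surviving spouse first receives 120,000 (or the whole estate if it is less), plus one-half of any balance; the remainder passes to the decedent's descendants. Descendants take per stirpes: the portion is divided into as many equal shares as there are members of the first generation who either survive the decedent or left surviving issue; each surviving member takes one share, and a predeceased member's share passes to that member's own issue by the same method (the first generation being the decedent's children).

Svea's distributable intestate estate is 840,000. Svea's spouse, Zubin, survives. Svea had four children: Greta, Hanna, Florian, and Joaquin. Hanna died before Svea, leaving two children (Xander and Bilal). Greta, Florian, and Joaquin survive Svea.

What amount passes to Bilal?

Zubin first takes 120,000, leaving a balance of 720,000. Zubin then takes one-half of the balance (360,000), for a total of 480,000. The remaining 360,000 passes to the descendants.
The descendants' portion (360,000) is divided into 4 shares of 90,000: Greta, Florian, and Joaquin each take 90,000; Hanna's 90,000 share passes to Hanna's issue.
Hanna's share (90,000) is divided into 2 shares of 45,000: Xander and Bilal each take 45,000.

Bilal receives 45,000.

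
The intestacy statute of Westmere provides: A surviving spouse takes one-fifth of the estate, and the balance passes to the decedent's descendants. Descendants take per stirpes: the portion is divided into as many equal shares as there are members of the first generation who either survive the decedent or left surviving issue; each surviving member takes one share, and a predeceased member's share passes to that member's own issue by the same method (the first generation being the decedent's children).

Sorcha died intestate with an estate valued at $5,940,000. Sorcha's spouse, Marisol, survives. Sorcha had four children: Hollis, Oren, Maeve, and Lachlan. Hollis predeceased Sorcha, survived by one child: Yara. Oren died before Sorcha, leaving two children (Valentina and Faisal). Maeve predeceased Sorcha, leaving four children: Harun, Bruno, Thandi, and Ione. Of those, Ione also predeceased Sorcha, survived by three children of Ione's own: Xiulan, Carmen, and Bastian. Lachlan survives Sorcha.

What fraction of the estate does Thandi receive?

Thandi receives 1/20 of the estate.

Marisol takes one-fifth of $5,940,000 = $1,188,000. The remaining $4,752,000 passes to the descendants.
The descendants' portion ($4,752,000) is divided into 4 shares of $1,188,000: Lachlan takes $1,188,000; Hollis's $1,188,000 share passes to Hollis's issue; Oren's $1,188,000 share passes to Oren's issue; Maeve's $1,188,000 share passes to Maeve's issue.
Hollis's share ($1,188,000) passes entirely to Yara.
Oren's share ($1,188,000) is divided into 2 shares of $594,000: Valentina and Faisal each take $594,000.
Maeve's share ($1,188,000) is divided into 4 shares of $297,000: Harun, Bruno, and Thandi each take $297,000; Ione's $297,000 share passes to Ione's issue.
Ione's share ($297,000) is divided into 3 shares of $99,000: Xiulan, Carmen, and Bastian each take $99,000.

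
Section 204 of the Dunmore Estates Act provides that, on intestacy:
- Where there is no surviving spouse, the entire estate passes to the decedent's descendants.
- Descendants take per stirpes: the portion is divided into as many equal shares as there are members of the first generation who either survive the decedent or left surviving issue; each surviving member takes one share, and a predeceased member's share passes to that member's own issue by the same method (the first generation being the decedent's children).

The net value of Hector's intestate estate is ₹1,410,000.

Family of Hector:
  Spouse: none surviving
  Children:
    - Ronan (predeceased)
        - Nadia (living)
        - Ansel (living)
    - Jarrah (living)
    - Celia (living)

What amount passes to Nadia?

The entire ₹1,410,000 passes to the descendants.
That amount (₹1,410,000) is divided into 3 shares of ₹470,000: Jarrah and Celia each take ₹470,000; Ronan's ₹470,000 share passes to Ronan's issue.
Ronan's share (₹470,000) is divided into 2 shares of ₹235,000: Nadia and Ansel each take ₹235,000.

Nadia receives ₹235,000.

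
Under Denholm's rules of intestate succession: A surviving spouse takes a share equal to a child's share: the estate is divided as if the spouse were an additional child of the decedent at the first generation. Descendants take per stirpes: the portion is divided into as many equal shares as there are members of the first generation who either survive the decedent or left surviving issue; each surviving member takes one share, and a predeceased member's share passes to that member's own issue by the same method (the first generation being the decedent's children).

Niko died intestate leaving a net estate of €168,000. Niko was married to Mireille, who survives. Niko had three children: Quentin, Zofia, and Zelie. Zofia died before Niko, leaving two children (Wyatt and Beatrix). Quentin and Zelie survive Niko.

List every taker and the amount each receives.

The spouse counts as an additional share at the children's level, so there are 4 primary shares of €42,000. Mireille takes one such share (€42,000).
The children's combined portion (€126,000) is divided into 3 shares of €42,000: Quentin and Zelie each take €42,000; Zofia's €42,000 share passes to Zofia's issue.
Zofia's share (€42,000) is divided into 2 shares of €21,000: Wyatt and Beatrix each take €21,000.

Mireille: €42,000; Quentin: €42,000; Wyatt: €21,000; Beatrix: €21,000; Zelie: €42,000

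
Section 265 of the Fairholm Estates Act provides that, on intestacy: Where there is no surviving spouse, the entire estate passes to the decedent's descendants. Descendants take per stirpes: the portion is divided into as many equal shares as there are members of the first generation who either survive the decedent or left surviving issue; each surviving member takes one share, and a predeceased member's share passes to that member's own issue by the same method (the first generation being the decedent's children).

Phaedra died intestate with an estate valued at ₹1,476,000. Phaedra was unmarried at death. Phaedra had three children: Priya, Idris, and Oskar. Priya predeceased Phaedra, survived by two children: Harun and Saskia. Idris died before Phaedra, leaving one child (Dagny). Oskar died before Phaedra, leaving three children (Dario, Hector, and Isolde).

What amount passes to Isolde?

The entire ₹1,476,000 passes to the descendants.
That amount (₹1,476,000) is divided into 3 shares of ₹492,000: Priya's ₹492,000 share passes to Priya's issue; Idris's ₹492,000 share passes to Idris's issue; Oskar's ₹492,000 share passes to Oskar's issue.
Priya's share (₹492,000) is divided into 2 shares of ₹246,000: Harun and Saskia each take ₹246,000.
Idris's share (₹492,000) passes entirely to Dagny.
Oskar's share (₹492,000) is divided into 3 shares of ₹164,000: Dario, Hector, and Isolde each take ₹164,000.

Isolde receives ₹164,000.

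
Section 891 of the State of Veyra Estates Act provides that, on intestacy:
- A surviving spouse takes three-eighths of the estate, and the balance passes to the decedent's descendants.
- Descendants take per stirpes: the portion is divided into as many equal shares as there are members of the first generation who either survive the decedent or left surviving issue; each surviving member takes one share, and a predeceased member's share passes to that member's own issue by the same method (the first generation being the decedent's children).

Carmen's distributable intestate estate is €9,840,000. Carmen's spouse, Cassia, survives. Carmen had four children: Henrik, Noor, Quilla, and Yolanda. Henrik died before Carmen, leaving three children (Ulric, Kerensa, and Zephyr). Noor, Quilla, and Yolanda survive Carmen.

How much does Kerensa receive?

Kerensa receives €512,500.

Cassia takes three-eighths of €9,840,000 = €3,690,000. The remaining €6,150,000 passes to the descendants.
The descendants' portion (€6,150,000) is divided into 4 shares of €1,537,500: Noor, Quilla, and Yolanda each take €1,537,500; Henrik's €1,537,500 share passes to Henrik's issue.
Henrik's share (€1,537,500) is divided into 3 shares of €512,500: Ulric, Kerensa, and Zephyr each take €512,500.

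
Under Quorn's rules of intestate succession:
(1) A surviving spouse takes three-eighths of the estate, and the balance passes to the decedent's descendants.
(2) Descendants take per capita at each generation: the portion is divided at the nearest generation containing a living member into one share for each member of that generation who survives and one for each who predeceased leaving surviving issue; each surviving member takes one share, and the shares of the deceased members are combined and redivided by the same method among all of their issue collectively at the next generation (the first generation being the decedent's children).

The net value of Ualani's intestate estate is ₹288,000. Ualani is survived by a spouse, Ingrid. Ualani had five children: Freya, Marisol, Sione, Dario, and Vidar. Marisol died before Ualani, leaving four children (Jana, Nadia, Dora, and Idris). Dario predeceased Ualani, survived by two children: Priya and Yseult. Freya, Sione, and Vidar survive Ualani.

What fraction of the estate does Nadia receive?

Nadia receives 1/24 of the estate.

Ingrid takes three-eighths of ₹288,000 = ₹108,000. The remaining ₹180,000 passes to the descendants.
The descendants' portion (₹180,000) is divided at the children's generation into 5 shares of ₹36,000. Freya, Sione, and Vidar each take ₹36,000. The 2 shares of the deceased (Marisol and Dario) are combined into a pool of ₹72,000.
That pool (₹72,000) is divided at the grandchildren's generation equally among Jana, Nadia, Dora, Idris, Priya, and Yseult: ₹12,000 each.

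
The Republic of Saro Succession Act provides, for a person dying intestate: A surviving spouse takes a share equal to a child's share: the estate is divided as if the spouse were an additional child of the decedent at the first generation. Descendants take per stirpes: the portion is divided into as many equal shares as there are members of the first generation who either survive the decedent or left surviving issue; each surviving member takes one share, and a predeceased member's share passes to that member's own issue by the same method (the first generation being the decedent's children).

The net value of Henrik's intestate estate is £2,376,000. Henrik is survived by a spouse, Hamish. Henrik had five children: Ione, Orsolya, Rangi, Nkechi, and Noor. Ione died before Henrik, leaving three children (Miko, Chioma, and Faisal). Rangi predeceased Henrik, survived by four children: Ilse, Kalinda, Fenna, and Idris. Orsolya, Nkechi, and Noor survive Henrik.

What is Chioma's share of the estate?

Chioma receives £132,000.

The spouse counts as an additional share at the children's level, so there are 6 primary shares of £396,000. Hamish takes one such share (£396,000).
The children's combined portion (£1,980,000) is divided into 5 shares of £396,000: Orsolya, Nkechi, and Noor each take £396,000; Ione's £396,000 share passes to Ione's issue; Rangi's £396,000 share passes to Rangi's issue.
Ione's share (£396,000) is divided into 3 shares of £132,000: Miko, Chioma, and Faisal each take £132,000.
Rangi's share (£396,000) is divided into 4 shares of £99,000: Ilse, Kalinda, Fenna, and Idris each take £99,000.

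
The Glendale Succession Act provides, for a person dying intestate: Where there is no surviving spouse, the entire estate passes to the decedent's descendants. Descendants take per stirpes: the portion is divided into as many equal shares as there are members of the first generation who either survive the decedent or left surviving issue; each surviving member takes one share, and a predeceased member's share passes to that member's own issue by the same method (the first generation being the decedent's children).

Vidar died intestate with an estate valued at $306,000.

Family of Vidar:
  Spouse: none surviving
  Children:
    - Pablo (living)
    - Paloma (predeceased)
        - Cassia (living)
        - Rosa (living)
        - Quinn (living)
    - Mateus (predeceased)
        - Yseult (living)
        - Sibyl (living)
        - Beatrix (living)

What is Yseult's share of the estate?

The entire $306,000 passes to the descendants.
That amount ($306,000) is divided into 3 shares of $102,000: Pablo takes $102,000; Paloma's $102,000 share passes to Paloma's issue; Mateus's $102,000 share passes to Mateus's issue.
Paloma's share ($102,000) is divided into 3 shares of $34,000: Cassia, Rosa, and Quinn each take $34,000.
Mateus's share ($102,000) is divided into 3 shares of $34,000: Yseult, Sibyl, and Beatrix each take $34,000.

Yseult receives $34,000.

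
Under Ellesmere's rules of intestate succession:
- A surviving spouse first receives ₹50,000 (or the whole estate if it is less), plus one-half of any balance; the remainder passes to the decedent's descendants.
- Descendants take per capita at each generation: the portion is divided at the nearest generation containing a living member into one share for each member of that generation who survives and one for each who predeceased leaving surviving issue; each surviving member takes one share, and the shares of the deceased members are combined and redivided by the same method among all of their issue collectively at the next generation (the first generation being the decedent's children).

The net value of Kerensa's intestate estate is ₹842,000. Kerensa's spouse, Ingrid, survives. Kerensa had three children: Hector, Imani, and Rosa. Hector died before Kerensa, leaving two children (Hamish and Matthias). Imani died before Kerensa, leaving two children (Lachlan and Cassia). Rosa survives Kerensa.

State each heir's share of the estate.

Ingrid: ₹446,000; Hamish: ₹66,000; Matthias: ₹66,000; Lachlan: ₹66,000; Cassia: ₹66,000; Rosa: ₹132,000

Ingrid first takes ₹50,000, leaving a balance of ₹792,000. Ingrid then takes one-half of the balance (₹396,000), for a total of ₹446,000. The remaining ₹396,000 passes to the descendants.
The descendants' portion (₹396,000) is divided at the children's generation into 3 shares of ₹132,000. Rosa takes ₹132,000. The 2 shares of the deceased (Hector and Imani) are combined into a pool of ₹264,000.
That pool (₹264,000) is divided at the grandchildren's generation equally among Hamish, Matthias, Lachlan, and Cassia: ₹66,000 each.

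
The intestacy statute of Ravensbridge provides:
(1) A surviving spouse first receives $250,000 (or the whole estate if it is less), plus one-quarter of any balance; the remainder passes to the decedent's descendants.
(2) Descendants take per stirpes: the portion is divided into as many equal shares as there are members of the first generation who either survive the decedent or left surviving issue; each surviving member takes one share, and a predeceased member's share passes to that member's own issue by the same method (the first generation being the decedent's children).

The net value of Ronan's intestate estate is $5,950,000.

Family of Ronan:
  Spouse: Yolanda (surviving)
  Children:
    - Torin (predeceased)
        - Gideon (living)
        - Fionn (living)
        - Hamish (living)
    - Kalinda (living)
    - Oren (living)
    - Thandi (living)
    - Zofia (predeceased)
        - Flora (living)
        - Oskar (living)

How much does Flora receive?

Yolanda first takes $250,000, leaving a balance of $5,700,000. Yolanda then takes one-quarter of the balance ($1,425,000), for a total of $1,675,000. The remaining $4,275,000 passes to the descendants.
The descendants' portion ($4,275,000) is divided into 5 shares of $855,000: Kalinda, Oren, and Thandi each take $855,000; Torin's $855,000 share passes to Torin's issue; Zofia's $855,000 share passes to Zofia's issue.
Torin's share ($855,000) is divided into 3 shares of $285,000: Gideon, Fionn, and Hamish each take $285,000.
Zofia's share ($855,000) is divided into 2 shares of $427,500: Flora and Oskar each take $427,500.

Flora receives $427,500.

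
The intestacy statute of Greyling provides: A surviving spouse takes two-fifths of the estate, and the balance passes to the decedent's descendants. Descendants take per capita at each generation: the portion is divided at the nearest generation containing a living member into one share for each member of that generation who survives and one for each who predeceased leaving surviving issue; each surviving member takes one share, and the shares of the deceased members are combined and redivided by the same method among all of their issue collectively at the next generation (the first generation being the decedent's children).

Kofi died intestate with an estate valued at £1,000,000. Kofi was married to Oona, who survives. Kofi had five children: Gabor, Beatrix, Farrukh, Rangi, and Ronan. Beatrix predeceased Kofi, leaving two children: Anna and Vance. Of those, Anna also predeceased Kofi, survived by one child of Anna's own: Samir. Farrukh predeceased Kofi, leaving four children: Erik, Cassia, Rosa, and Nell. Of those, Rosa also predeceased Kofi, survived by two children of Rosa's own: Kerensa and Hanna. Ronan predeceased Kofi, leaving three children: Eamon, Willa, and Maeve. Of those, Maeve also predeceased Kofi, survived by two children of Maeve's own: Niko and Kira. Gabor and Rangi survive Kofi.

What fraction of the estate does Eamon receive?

Oona takes two-fifths of £1,000,000 = £400,000. The remaining £600,000 passes to the descendants.
The descendants' portion (£600,000) is divided at the children's generation into 5 shares of £120,000. Gabor and Rangi each take £120,000. The 3 shares of the deceased (Beatrix, Farrukh, and Ronan) are combined into a pool of £360,000.
That pool (£360,000) is divided at the grandchildren's generation into 9 shares of £40,000. Vance, Erik, Cassia, Nell, Eamon, and Willa each take £40,000. The 3 shares of the deceased (Anna, Rosa, and Maeve) are combined into a pool of £120,000.
That pool (£120,000) is divided at the great-grandchildren's generation equally among Samir, Kerensa, Hanna, Niko, and Kira: £24,000 each.

Eamon receives 1/25 of the estate.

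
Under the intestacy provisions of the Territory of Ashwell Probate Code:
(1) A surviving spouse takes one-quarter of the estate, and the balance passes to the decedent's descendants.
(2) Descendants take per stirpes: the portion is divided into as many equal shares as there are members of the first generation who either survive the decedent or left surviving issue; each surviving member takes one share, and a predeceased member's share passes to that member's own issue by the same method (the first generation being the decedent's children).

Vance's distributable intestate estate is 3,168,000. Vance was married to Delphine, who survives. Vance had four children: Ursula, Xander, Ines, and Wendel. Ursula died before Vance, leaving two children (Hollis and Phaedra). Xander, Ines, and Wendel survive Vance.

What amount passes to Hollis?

Hollis receives 297,000.

Delphine takes one-quarter of 3,168,000 = 792,000. The remaining 2,376,000 passes to the descendants.
The descendants' portion (2,376,000) is divided into 4 shares of 594,000: Xander, Ines, and Wendel each take 594,000; Ursula's 594,000 share passes to Ursula's issue.
Ursula's share (594,000) is divided into 2 shares of 297,000: Hollis and Phaedra each take 297,000.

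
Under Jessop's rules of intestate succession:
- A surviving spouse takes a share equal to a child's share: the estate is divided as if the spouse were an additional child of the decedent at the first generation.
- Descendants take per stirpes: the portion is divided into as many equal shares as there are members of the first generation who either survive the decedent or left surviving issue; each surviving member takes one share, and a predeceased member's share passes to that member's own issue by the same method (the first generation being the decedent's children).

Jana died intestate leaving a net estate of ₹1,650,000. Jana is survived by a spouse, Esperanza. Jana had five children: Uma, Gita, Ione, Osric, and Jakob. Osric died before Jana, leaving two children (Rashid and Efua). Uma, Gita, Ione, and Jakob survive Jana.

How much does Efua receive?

The spouse counts as an additional share at the children's level, so there are 6 primary shares of ₹275,000. Esperanza takes one such share (₹275,000).
The children's combined portion (₹1,375,000) is divided into 5 shares of ₹275,000: Uma, Gita, Ione, and Jakob each take ₹275,000; Osric's ₹275,000 share passes to Osric's issue.
Osric's share (₹275,000) is divided into 2 shares of ₹137,500: Rashid and Efua each take ₹137,500.

Efua receives ₹137,500.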